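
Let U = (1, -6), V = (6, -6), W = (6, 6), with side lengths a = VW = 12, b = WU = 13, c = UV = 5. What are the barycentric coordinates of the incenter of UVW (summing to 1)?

The incenter has barycentric coordinates proportional to the opposite side lengths: (12 : 13 : 5).
Normalizing by 12+13+5 = 30 gives (2/5, 13/30, 1/6).

(2/5, 13/30, 1/6)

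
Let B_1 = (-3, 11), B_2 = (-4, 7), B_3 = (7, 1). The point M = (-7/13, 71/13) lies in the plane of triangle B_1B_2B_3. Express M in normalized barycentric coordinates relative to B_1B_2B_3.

(1/13, 8/13, 4/13)

Signed area of the reference triangle: [B_1B_2B_3] = ½·((-3)·(7−1) + (-4)·(1−11) + 7·(11−7)) = ½·(-18 + 40 + 28) = 25.
[MB_2B_3] = ½·((-7/13)·(7−1) + (-4)·(1−(71/13)) + 7·(71/13−7)) = ½·(-42/13 + 232/13 − 140/13) = 25/13, so the B_1-coordinate is (25/13)/25 = 1/13.
[B_1MB_3] = ½·((-3)·(71/13−1) + (-7/13)·(1−11) + 7·(11−(71/13))) = ½·(-174/13 + 70/13 + 504/13) = 200/13, so the B_2-coordinate is 8/13.
[B_1B_2M] = ½·((-3)·(7−(71/13)) + (-4)·(71/13−11) + (-7/13)·(11−7)) = ½·(-60/13 + 288/13 − 28/13) = 100/13, so the B_3-coordinate is 4/13.
Check: 1/13 + 8/13 + 4/13 = 1.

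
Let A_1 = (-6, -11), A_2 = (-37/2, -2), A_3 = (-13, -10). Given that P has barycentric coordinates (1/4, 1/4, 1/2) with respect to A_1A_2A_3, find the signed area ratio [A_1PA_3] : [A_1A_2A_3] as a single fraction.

1/4

The signed ratio [A_1PA_3]/[A_1A_2A_3] equals the barycentric coordinate of P at vertex A_2, which is 1/4.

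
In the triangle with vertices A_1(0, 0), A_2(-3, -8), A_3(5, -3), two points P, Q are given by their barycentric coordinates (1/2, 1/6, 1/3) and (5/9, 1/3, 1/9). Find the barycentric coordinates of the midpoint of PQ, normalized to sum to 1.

(19/36, 1/4, 2/9)

Since both coordinate triples sum to 1, the midpoint's barycentrics are the componentwise average.
(1/2+5/9)/2 = 19/36; similarly 1/4 and 2/9.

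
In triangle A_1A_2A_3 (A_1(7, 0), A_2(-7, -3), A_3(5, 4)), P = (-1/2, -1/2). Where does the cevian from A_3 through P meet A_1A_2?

Barycentric coordinates of P with respect to A_1A_2A_3: (1/4, 1/2, 1/4).
On side A_1A_2 the A_3-coordinate is zero; dropping P's A_3-weight 1/4 and renormalizing the remaining 1/4 : 1/2 gives weights 1/3, 2/3 on A_1, A_2.
Q = (1/3)·(7, 0) + (2/3)·(-7, -3) = (-7/3, -2).

(-7/3, -2)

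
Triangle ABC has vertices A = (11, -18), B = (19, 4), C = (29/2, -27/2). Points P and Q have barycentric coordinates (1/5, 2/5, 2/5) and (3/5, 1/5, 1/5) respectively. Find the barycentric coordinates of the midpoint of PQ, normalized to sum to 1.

(2/5, 3/10, 3/10)

Since both coordinate triples sum to 1, the midpoint's barycentrics are the componentwise average.
(1/5+3/5)/2 = 2/5; similarly 3/10 and 3/10.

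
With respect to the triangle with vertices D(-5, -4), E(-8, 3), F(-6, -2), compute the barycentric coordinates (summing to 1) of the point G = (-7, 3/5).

Signed area of the reference triangle: [DEF] = ½·((-5)·(3−(-2)) + (-8)·(-2−(-4)) + (-6)·(-4−3)) = ½·(-25 − 16 + 42) = 1/2.
[GEF] = ½·((-7)·(3−(-2)) + (-8)·(-2−(3/5)) + (-6)·(3/5−3)) = ½·(-35 + 104/5 + 72/5) = 1/10, so the D-coordinate is (1/10)/(1/2) = 1/5.
[DGF] = ½·((-5)·(3/5−(-2)) + (-7)·(-2−(-4)) + (-6)·(-4−(3/5))) = ½·(-13 − 14 + 138/5) = 3/10, so the E-coordinate is 3/5.
[DEG] = ½·((-5)·(3−(3/5)) + (-8)·(3/5−(-4)) + (-7)·(-4−3)) = ½·(-12 − 184/5 + 49) = 1/10, so the F-coordinate is 1/5.
Check: 1/5 + 3/5 + 1/5 = 1.

(1/5, 3/5, 1/5)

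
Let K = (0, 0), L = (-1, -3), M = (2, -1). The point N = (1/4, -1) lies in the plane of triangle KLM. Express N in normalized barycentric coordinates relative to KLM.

(1/2, 1/4, 1/4)

Signed area of the reference triangle: [KLM] = ½·(0·(-3−(-1)) + (-1)·(-1−0) + 2·(0−(-3))) = ½·(0 + 1 + 6) = 7/2.
[NLM] = ½·((1/4)·(-3−(-1)) + (-1)·(-1−(-1)) + 2·(-1−(-3))) = ½·(-1/2 + 0 + 4) = 7/4, so the K-coordinate is (7/4)/(7/2) = 1/2.
[KNM] = ½·(0·(-1−(-1)) + (1/4)·(-1−0) + 2·(0−(-1))) = ½·(0 − 1/4 + 2) = 7/8, so the L-coordinate is 1/4.
[KLN] = ½·(0·(-3−(-1)) + (-1)·(-1−0) + (1/4)·(0−(-3))) = ½·(0 + 1 + 3/4) = 7/8, so the M-coordinate is 1/4.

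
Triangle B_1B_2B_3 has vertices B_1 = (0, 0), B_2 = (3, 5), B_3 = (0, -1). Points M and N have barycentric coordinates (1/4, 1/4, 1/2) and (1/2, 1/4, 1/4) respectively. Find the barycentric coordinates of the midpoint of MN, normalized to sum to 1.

Since both coordinate triples sum to 1, the midpoint's barycentrics are the componentwise average.
(1/4+1/2)/2 = 3/8; similarly 1/4 and 3/8.

(3/8, 1/4, 3/8)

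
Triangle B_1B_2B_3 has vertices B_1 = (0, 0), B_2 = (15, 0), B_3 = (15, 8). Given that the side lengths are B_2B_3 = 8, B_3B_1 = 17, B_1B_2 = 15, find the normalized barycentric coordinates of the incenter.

The incenter has barycentric coordinates proportional to the opposite side lengths: (8 : 17 : 15).
Normalizing by 8+17+15 = 40 gives (1/5, 17/40, 3/8).

(1/5, 17/40, 3/8)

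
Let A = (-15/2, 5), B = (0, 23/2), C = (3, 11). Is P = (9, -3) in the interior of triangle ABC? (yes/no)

no

Barycentric coordinates of P: (52/31, -244/31, 223/31).
The three coordinates are positive, negative, positive; a point is interior exactly when all three are positive.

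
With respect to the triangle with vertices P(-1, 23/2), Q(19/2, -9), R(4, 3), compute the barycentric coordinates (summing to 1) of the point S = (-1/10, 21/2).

Signed area of the reference triangle: [PQR] = ½·((-1)·(-9−3) + (19/2)·(3−(23/2)) + 4·(23/2−(-9))) = ½·(12 − 323/4 + 82) = 53/8.
[SQR] = ½·((-1/10)·(-9−3) + (19/2)·(3−(21/2)) + 4·(21/2−(-9))) = ½·(6/5 − 285/4 + 78) = 159/40, so the P-coordinate is (159/40)/(53/8) = 3/5.
[PSR] = ½·((-1)·(21/2−3) + (-1/10)·(3−(23/2)) + 4·(23/2−(21/2))) = ½·(-15/2 + 17/20 + 4) = -53/40, so the Q-coordinate is -1/5.
[PQS] = ½·((-1)·(-9−(21/2)) + (19/2)·(21/2−(23/2)) + (-1/10)·(23/2−(-9))) = ½·(39/2 − 19/2 − 41/20) = 159/40, so the R-coordinate is 3/5.

(3/5, -1/5, 3/5)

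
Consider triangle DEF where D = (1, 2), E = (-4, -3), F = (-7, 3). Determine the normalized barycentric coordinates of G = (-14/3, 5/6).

(1/6, 1/3, 1/2)

Signed area of the reference triangle: [DEF] = ½·(1·(-3−3) + (-4)·(3−2) + (-7)·(2−(-3))) = ½·(-6 − 4 − 35) = -45/2.
[GEF] = ½·((-14/3)·(-3−3) + (-4)·(3−(5/6)) + (-7)·(5/6−(-3))) = ½·(28 − 26/3 − 161/6) = -15/4, so the D-coordinate is (-15/4)/(-45/2) = 1/6.
[DGF] = ½·(1·(5/6−3) + (-14/3)·(3−2) + (-7)·(2−(5/6))) = ½·(-13/6 − 14/3 − 49/6) = -15/2, so the E-coordinate is 1/3.
[DEG] = ½·(1·(-3−(5/6)) + (-4)·(5/6−2) + (-14/3)·(2−(-3))) = ½·(-23/6 + 14/3 − 70/3) = -45/4, so the F-coordinate is 1/2.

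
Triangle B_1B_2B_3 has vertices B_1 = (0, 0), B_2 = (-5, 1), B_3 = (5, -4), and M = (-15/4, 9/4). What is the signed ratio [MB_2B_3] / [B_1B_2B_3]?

5/4

[B_1B_2B_3] = ½·(0·(1−(-4)) + (-5)·(-4−0) + 5·(0−1)) = ½·(0 + 20 − 5) = 15/2.
[MB_2B_3] = ½·((-15/4)·(1−(-4)) + (-5)·(-4−(9/4)) + 5·(9/4−1)) = ½·(-75/4 + 125/4 + 25/4) = 75/8, so the ratio is (75/8)/(15/2) = 5/4.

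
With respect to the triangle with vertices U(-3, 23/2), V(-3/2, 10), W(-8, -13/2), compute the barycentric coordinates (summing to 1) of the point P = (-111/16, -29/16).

Signed area of the reference triangle: [UVW] = ½·((-3)·(10−(-13/2)) + (-3/2)·(-13/2−(23/2)) + (-8)·(23/2−10)) = ½·(-99/2 + 27 − 12) = -69/4.
[PVW] = ½·((-111/16)·(10−(-13/2)) + (-3/2)·(-13/2−(-29/16)) + (-8)·(-29/16−10)) = ½·(-3663/32 + 225/32 + 189/2) = -207/32, so the U-coordinate is (-207/32)/(-69/4) = 3/8.
[UPW] = ½·((-3)·(-29/16−(-13/2)) + (-111/16)·(-13/2−(23/2)) + (-8)·(23/2−(-29/16))) = ½·(-225/16 + 999/8 − 213/2) = 69/32, so the V-coordinate is -1/8.
[UVP] = ½·((-3)·(10−(-29/16)) + (-3/2)·(-29/16−(23/2)) + (-111/16)·(23/2−10)) = ½·(-567/16 + 639/32 − 333/32) = -207/16, so the W-coordinate is 3/4.

(3/8, -1/8, 3/4)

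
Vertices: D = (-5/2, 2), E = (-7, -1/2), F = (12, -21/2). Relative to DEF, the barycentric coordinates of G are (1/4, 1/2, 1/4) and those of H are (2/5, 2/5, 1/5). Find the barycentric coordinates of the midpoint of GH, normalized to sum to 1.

Since both coordinate triples sum to 1, the midpoint's barycentrics are the componentwise average.
(1/4+2/5)/2 = 13/40; similarly 9/20 and 9/40.

(13/40, 9/20, 9/40)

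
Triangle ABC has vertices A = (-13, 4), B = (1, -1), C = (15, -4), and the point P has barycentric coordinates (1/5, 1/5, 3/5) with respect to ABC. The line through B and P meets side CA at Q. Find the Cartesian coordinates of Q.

Line BP meets CA where the B-coordinate vanishes; zeroing P's B-weight and renormalizing leaves C, A-weights 3/5 : 1/5 → (3/4, 1/4).
So Q = (3/4)·C + (1/4)·A = (8, -2).

(8, -2)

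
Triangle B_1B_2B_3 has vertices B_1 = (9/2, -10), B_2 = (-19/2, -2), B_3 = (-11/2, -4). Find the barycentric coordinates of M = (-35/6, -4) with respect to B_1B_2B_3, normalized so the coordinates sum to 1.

(1/6, 1/2, 1/3)

Signed area of the reference triangle: [B_1B_2B_3] = ½·((9/2)·(-2−(-4)) + (-19/2)·(-4−(-10)) + (-11/2)·(-10−(-2))) = ½·(9 − 57 + 44) = -2.
[MB_2B_3] = ½·((-35/6)·(-2−(-4)) + (-19/2)·(-4−(-4)) + (-11/2)·(-4−(-2))) = ½·(-35/3 + 0 + 11) = -1/3, so the B_1-coordinate is (-1/3)/(-2) = 1/6.
[B_1MB_3] = ½·((9/2)·(-4−(-4)) + (-35/6)·(-4−(-10)) + (-11/2)·(-10−(-4))) = ½·(0 − 35 + 33) = -1, so the B_2-coordinate is 1/2.
[B_1B_2M] = ½·((9/2)·(-2−(-4)) + (-19/2)·(-4−(-10)) + (-35/6)·(-10−(-2))) = ½·(9 − 57 + 140/3) = -2/3, so the B_3-coordinate is 1/3.
Check: 1/6 + 1/2 + 1/3 = 1.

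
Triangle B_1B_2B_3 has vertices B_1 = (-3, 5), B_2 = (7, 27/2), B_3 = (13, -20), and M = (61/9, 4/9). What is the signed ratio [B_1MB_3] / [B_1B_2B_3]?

4/9

[B_1B_2B_3] = ½·((-3)·(27/2−(-20)) + 7·(-20−5) + 13·(5−(27/2))) = ½·(-201/2 − 175 − 221/2) = -193.
[B_1MB_3] = ½·((-3)·(4/9−(-20)) + (61/9)·(-20−5) + 13·(5−(4/9))) = ½·(-184/3 − 1525/9 + 533/9) = -772/9, so the ratio is (-772/9)/(-193) = 4/9.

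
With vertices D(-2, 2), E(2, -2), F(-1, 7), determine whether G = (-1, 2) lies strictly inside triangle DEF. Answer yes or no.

yes

Barycentric coordinates of G: (5/8, 5/24, 1/6).
The three coordinates are positive, positive, positive; a point is interior exactly when all three are positive.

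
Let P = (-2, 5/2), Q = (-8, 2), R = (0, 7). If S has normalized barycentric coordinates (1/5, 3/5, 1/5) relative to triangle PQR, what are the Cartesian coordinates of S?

(-26/5, 31/10)

S = (1/5)·P + (3/5)·Q + (1/5)·R.
x-coordinate: (1/5)·(-2) + (3/5)·(-8) + (1/5)·0 = -26/5.
y-coordinate: (1/5)·(5/2) + (3/5)·2 + (1/5)·7 = 31/10.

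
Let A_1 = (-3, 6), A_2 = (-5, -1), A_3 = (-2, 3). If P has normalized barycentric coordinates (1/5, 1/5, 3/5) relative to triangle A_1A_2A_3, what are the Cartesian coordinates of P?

P = (1/5)·A_1 + (1/5)·A_2 + (3/5)·A_3.
x-coordinate: (1/5)·(-3) + (1/5)·(-5) + (3/5)·(-2) = -14/5.
y-coordinate: (1/5)·6 + (1/5)·(-1) + (3/5)·3 = 14/5.

(-14/5, 14/5)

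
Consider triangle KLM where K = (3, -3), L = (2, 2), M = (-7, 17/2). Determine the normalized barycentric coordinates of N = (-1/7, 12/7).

Signed area of the reference triangle: [KLM] = ½·(3·(2−(17/2)) + 2·(17/2−(-3)) + (-7)·(-3−2)) = ½·(-39/2 + 23 + 35) = 77/4.
[NLM] = ½·((-1/7)·(2−(17/2)) + 2·(17/2−(12/7)) + (-7)·(12/7−2)) = ½·(13/14 + 95/7 + 2) = 33/4, so the K-coordinate is (33/4)/(77/4) = 3/7.
[KNM] = ½·(3·(12/7−(17/2)) + (-1/7)·(17/2−(-3)) + (-7)·(-3−(12/7))) = ½·(-285/14 − 23/14 + 33) = 11/2, so the L-coordinate is 2/7.
[KLN] = ½·(3·(2−(12/7)) + 2·(12/7−(-3)) + (-1/7)·(-3−2)) = ½·(6/7 + 66/7 + 5/7) = 11/2, so the M-coordinate is 2/7.

(3/7, 2/7, 2/7)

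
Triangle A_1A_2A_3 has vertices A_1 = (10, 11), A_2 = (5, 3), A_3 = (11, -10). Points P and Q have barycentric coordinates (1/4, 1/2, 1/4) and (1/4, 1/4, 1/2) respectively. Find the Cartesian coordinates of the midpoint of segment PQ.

(17/2, 1/8)

Barycentric coordinates of the midpoint are the average: (1/4, 3/8, 3/8).
Converting: (1/4)·A_1 + (3/8)·A_2 + (3/8)·A_3 = (17/2, 1/8).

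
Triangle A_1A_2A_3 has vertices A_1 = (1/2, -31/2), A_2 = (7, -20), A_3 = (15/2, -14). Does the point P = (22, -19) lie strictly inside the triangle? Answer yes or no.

no

Barycentric coordinates of P: (-358/165, 227/165, 296/165).
The three coordinates are negative, positive, positive; a point is interior exactly when all three are positive.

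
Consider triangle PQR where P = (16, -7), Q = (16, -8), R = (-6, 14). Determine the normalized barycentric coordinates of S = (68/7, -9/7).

(3/7, 2/7, 2/7)

Signed area of the reference triangle: [PQR] = ½·(16·(-8−14) + 16·(14−(-7)) + (-6)·(-7−(-8))) = ½·(-352 + 336 − 6) = -11.
[SQR] = ½·((68/7)·(-8−14) + 16·(14−(-9/7)) + (-6)·(-9/7−(-8))) = ½·(-1496/7 + 1712/7 − 282/7) = -33/7, so the P-coordinate is (-33/7)/(-11) = 3/7.
[PSR] = ½·(16·(-9/7−14) + (68/7)·(14−(-7)) + (-6)·(-7−(-9/7))) = ½·(-1712/7 + 204 + 240/7) = -22/7, so the Q-coordinate is 2/7.
[PQS] = ½·(16·(-8−(-9/7)) + 16·(-9/7−(-7)) + (68/7)·(-7−(-8))) = ½·(-752/7 + 640/7 + 68/7) = -22/7, so the R-coordinate is 2/7.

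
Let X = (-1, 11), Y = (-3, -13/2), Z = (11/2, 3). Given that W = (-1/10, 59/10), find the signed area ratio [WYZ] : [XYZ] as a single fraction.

[XYZ] = ½·((-1)·(-13/2−3) + (-3)·(3−11) + (11/2)·(11−(-13/2))) = ½·(19/2 + 24 + 385/4) = 519/8.
[WYZ] = ½·((-1/10)·(-13/2−3) + (-3)·(3−(59/10)) + (11/2)·(59/10−(-13/2))) = ½·(19/20 + 87/10 + 341/5) = 1557/40, so the ratio is (1557/40)/(519/8) = 3/5.

3/5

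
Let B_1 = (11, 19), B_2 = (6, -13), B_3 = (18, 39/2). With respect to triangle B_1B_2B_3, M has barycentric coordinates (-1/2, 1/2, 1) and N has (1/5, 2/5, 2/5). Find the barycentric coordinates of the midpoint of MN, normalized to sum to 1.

Since both coordinate triples sum to 1, the midpoint's barycentrics are the componentwise average.
(-1/2+1/5)/2 = -3/20; similarly 9/20 and 7/10.

(-3/20, 9/20, 7/10)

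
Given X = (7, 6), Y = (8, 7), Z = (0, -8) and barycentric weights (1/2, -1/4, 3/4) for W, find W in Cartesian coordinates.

W = (1/2)·X + (-1/4)·Y + (3/4)·Z.
x-coordinate: (1/2)·7 + (-1/4)·8 + (3/4)·0 = 3/2.
y-coordinate: (1/2)·6 + (-1/4)·7 + (3/4)·(-8) = -19/4.

(3/2, -19/4)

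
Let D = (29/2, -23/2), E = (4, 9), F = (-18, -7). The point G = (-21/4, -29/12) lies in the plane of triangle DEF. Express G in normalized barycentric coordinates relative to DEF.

(1/6, 1/3, 1/2)

Signed area of the reference triangle: [DEF] = ½·((29/2)·(9−(-7)) + 4·(-7−(-23/2)) + (-18)·(-23/2−9)) = ½·(232 + 18 + 369) = 619/2.
[GEF] = ½·((-21/4)·(9−(-7)) + 4·(-7−(-29/12)) + (-18)·(-29/12−9)) = ½·(-84 − 55/3 + 411/2) = 619/12, so the D-coordinate is (619/12)/(619/2) = 1/6.
[DGF] = ½·((29/2)·(-29/12−(-7)) + (-21/4)·(-7−(-23/2)) + (-18)·(-23/2−(-29/12))) = ½·(1595/24 − 189/8 + 327/2) = 619/6, so the E-coordinate is 1/3.
[DEG] = ½·((29/2)·(9−(-29/12)) + 4·(-29/12−(-23/2)) + (-21/4)·(-23/2−9)) = ½·(3973/24 + 109/3 + 861/8) = 619/4, so the F-coordinate is 1/2.
Check: 1/6 + 1/3 + 1/2 = 1.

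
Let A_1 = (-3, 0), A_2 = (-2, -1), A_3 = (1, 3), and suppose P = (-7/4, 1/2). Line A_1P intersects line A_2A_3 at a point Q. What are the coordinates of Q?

(-1/2, 1)

Barycentric coordinates of P with respect to A_1A_2A_3: (1/2, 1/4, 1/4).
On side A_2A_3 the A_1-coordinate is zero; dropping P's A_1-weight 1/2 and renormalizing the remaining 1/4 : 1/4 gives weights 1/2, 1/2 on A_2, A_3.
Q = (1/2)·(-2, -1) + (1/2)·(1, 3) = (-1/2, 1).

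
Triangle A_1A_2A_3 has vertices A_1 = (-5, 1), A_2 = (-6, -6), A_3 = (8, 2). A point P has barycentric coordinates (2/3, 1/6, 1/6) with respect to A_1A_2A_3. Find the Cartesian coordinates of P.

(-3, 0)

P = (2/3)·A_1 + (1/6)·A_2 + (1/6)·A_3.
x-coordinate: (2/3)·(-5) + (1/6)·(-6) + (1/6)·8 = -3.
y-coordinate: (2/3)·1 + (1/6)·(-6) + (1/6)·2 = 0.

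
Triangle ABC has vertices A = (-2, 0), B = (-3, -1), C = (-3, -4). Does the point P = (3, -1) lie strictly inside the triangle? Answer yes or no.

Barycentric coordinates of P: (6, -7, 2).
The three coordinates are positive, negative, positive; a point is interior exactly when all three are positive.

no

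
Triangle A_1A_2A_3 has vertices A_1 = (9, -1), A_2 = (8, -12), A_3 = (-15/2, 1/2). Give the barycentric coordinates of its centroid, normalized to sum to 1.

The centroid is the average of the vertices, so each weight is 1/3.

(1/3, 1/3, 1/3)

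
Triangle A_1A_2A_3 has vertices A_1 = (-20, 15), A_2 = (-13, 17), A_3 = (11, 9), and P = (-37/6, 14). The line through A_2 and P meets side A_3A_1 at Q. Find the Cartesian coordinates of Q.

Barycentric coordinates of P with respect to A_1A_2A_3: (1/6, 1/2, 1/3).
On side A_3A_1 the A_2-coordinate is zero; dropping P's A_2-weight 1/2 and renormalizing the remaining 1/3 : 1/6 gives weights 2/3, 1/3 on A_3, A_1.
Q = (2/3)·(11, 9) + (1/3)·(-20, 15) = (2/3, 11).

(2/3, 11)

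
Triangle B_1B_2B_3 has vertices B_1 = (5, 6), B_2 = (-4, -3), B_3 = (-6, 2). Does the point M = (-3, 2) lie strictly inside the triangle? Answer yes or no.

Barycentric coordinates of M: (5/21, 4/21, 4/7).
The three coordinates are positive, positive, positive; a point is interior exactly when all three are positive.

yes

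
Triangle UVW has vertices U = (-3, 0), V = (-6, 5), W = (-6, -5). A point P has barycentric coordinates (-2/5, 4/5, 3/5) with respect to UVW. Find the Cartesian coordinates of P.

(-36/5, 1)

P = (-2/5)·U + (4/5)·V + (3/5)·W.
x-coordinate: (-2/5)·(-3) + (4/5)·(-6) + (3/5)·(-6) = -36/5.
y-coordinate: (-2/5)·0 + (4/5)·5 + (3/5)·(-5) = 1.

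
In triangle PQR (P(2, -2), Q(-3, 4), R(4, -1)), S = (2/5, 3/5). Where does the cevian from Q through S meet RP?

Barycentric coordinates of S with respect to PQR: (2/5, 2/5, 1/5).
On side RP the Q-coordinate is zero; dropping S's Q-weight 2/5 and renormalizing the remaining 1/5 : 2/5 gives weights 1/3, 2/3 on R, P.
T = (1/3)·(4, -1) + (2/3)·(2, -2) = (8/3, -5/3).

(8/3, -5/3)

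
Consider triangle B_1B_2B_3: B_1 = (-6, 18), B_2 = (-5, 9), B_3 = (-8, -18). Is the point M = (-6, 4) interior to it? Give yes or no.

yes

Barycentric coordinates of M: (2/9, 14/27, 7/27).
The three coordinates are positive, positive, positive; a point is interior exactly when all three are positive.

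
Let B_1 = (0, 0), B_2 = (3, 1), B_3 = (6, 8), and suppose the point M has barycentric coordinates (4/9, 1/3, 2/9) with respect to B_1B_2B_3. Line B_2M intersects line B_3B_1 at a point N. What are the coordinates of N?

Line B_2M meets B_3B_1 where the B_2-coordinate vanishes; zeroing M's B_2-weight and renormalizing leaves B_3, B_1-weights 2/9 : 4/9 → (1/3, 2/3).
So N = (1/3)·B_3 + (2/3)·B_1 = (2, 8/3).

(2, 8/3)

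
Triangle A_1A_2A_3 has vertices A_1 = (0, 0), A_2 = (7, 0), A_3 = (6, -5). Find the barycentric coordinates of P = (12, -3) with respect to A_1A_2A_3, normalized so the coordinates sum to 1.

Signed area of the reference triangle: [A_1A_2A_3] = ½·(0·(0−(-5)) + 7·(-5−0) + 6·(0−0)) = ½·(0 − 35 + 0) = -35/2.
[PA_2A_3] = ½·(12·(0−(-5)) + 7·(-5−(-3)) + 6·(-3−0)) = ½·(60 − 14 − 18) = 14, so the A_1-coordinate is 14/(-35/2) = -4/5.
[A_1PA_3] = ½·(0·(-3−(-5)) + 12·(-5−0) + 6·(0−(-3))) = ½·(0 − 60 + 18) = -21, so the A_2-coordinate is 6/5.
[A_1A_2P] = ½·(0·(0−(-3)) + 7·(-3−0) + 12·(0−0)) = ½·(0 − 21 + 0) = -21/2, so the A_3-coordinate is 3/5.

(-4/5, 6/5, 3/5)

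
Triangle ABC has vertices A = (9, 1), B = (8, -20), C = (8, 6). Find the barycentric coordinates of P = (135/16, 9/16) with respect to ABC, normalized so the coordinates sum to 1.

(7/16, 1/8, 7/16)

Signed area of the reference triangle: [ABC] = ½·(9·(-20−6) + 8·(6−1) + 8·(1−(-20))) = ½·(-234 + 40 + 168) = -13.
[PBC] = ½·((135/16)·(-20−6) + 8·(6−(9/16)) + 8·(9/16−(-20))) = ½·(-1755/8 + 87/2 + 329/2) = -91/16, so the A-coordinate is (-91/16)/(-13) = 7/16.
[APC] = ½·(9·(9/16−6) + (135/16)·(6−1) + 8·(1−(9/16))) = ½·(-783/16 + 675/16 + 7/2) = -13/8, so the B-coordinate is 1/8.
[ABP] = ½·(9·(-20−(9/16)) + 8·(9/16−1) + (135/16)·(1−(-20))) = ½·(-2961/16 − 7/2 + 2835/16) = -91/16, so the C-coordinate is 7/16.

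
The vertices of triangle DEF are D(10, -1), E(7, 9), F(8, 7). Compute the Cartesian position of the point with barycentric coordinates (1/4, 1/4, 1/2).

(33/4, 11/2)

G = (1/4)·D + (1/4)·E + (1/2)·F.
x-coordinate: (1/4)·10 + (1/4)·7 + (1/2)·8 = 33/4.
y-coordinate: (1/4)·(-1) + (1/4)·9 + (1/2)·7 = 11/2.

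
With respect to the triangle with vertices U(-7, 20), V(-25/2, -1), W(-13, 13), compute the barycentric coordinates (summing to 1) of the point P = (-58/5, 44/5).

(1/5, 2/5, 2/5)

Signed area of the reference triangle: [UVW] = ½·((-7)·(-1−13) + (-25/2)·(13−20) + (-13)·(20−(-1))) = ½·(98 + 175/2 − 273) = -175/4.
[PVW] = ½·((-58/5)·(-1−13) + (-25/2)·(13−(44/5)) + (-13)·(44/5−(-1))) = ½·(812/5 − 105/2 − 637/5) = -35/4, so the U-coordinate is (-35/4)/(-175/4) = 1/5.
[UPW] = ½·((-7)·(44/5−13) + (-58/5)·(13−20) + (-13)·(20−(44/5))) = ½·(147/5 + 406/5 − 728/5) = -35/2, so the V-coordinate is 2/5.
[UVP] = ½·((-7)·(-1−(44/5)) + (-25/2)·(44/5−20) + (-58/5)·(20−(-1))) = ½·(343/5 + 140 − 1218/5) = -35/2, so the W-coordinate is 2/5.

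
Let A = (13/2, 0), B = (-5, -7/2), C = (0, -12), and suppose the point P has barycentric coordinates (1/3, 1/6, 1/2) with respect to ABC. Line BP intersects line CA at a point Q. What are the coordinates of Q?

Line BP meets CA where the B-coordinate vanishes; zeroing P's B-weight and renormalizing leaves C, A-weights 1/2 : 1/3 → (3/5, 2/5).
So Q = (3/5)·C + (2/5)·A = (13/5, -36/5).

(13/5, -36/5)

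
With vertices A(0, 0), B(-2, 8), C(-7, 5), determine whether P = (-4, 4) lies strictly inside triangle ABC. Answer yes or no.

yes

Barycentric coordinates of P: (7/23, 4/23, 12/23).
The three coordinates are positive, positive, positive; a point is interior exactly when all three are positive.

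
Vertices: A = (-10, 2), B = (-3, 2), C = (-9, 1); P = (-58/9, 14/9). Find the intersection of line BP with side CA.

(-46/5, 6/5)

Barycentric coordinates of P with respect to ABC: (1/9, 4/9, 4/9).
On side CA the B-coordinate is zero; dropping P's B-weight 4/9 and renormalizing the remaining 4/9 : 1/9 gives weights 4/5, 1/5 on C, A.
Q = (4/5)·(-9, 1) + (1/5)·(-10, 2) = (-46/5, 6/5).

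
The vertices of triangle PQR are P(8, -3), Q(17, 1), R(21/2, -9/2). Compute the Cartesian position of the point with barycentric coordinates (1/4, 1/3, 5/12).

(289/24, -55/24)

S = (1/4)·P + (1/3)·Q + (5/12)·R.
x-coordinate: (1/4)·8 + (1/3)·17 + (5/12)·(21/2) = 289/24.
y-coordinate: (1/4)·(-3) + (1/3)·1 + (5/12)·(-9/2) = -55/24.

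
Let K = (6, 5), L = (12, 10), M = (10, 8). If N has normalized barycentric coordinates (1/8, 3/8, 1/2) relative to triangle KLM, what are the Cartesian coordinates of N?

N = (1/8)·K + (3/8)·L + (1/2)·M.
x-coordinate: (1/8)·6 + (3/8)·12 + (1/2)·10 = 41/4.
y-coordinate: (1/8)·5 + (3/8)·10 + (1/2)·8 = 67/8.

(41/4, 67/8)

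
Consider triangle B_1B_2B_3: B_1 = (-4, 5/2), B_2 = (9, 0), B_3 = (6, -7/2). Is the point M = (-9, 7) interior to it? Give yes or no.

Barycentric coordinates of M: (84/53, 15/53, -46/53).
The three coordinates are positive, positive, negative; a point is interior exactly when all three are positive.

no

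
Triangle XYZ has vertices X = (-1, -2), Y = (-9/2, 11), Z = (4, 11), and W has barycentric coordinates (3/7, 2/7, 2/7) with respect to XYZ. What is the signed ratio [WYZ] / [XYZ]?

3/7

The signed ratio [WYZ]/[XYZ] equals the barycentric coordinate of W at vertex X, which is 3/7.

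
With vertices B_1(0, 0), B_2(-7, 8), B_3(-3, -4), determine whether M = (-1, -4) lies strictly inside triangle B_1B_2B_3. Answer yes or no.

Barycentric coordinates of M: (6/13, -2/13, 9/13).
The three coordinates are positive, negative, positive; a point is interior exactly when all three are positive.

no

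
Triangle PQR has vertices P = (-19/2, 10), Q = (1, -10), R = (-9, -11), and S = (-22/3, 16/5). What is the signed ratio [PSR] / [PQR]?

1/5

[PQR] = ½·((-19/2)·(-10−(-11)) + 1·(-11−10) + (-9)·(10−(-10))) = ½·(-19/2 − 21 − 180) = -421/4.
[PSR] = ½·((-19/2)·(16/5−(-11)) + (-22/3)·(-11−10) + (-9)·(10−(16/5))) = ½·(-1349/10 + 154 − 306/5) = -421/20, so the ratio is (-421/20)/(-421/4) = 1/5.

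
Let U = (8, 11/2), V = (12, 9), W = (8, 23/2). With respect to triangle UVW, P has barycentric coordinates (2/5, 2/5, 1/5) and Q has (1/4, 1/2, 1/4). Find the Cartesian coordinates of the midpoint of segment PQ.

(49/5, 337/40)

Barycentric coordinates of the midpoint are the average: (13/40, 9/20, 9/40).
Converting: (13/40)·U + (9/20)·V + (9/40)·W = (49/5, 337/40).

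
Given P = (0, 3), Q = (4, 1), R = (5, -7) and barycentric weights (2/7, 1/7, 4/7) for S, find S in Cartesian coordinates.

(24/7, -3)

S = (2/7)·P + (1/7)·Q + (4/7)·R.
x-coordinate: (2/7)·0 + (1/7)·4 + (4/7)·5 = 24/7.
y-coordinate: (2/7)·3 + (1/7)·1 + (4/7)·(-7) = -3.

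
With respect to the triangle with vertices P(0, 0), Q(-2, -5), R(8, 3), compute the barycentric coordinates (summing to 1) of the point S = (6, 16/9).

Signed area of the reference triangle: [PQR] = ½·(0·(-5−3) + (-2)·(3−0) + 8·(0−(-5))) = ½·(0 − 6 + 40) = 17.
[SQR] = ½·(6·(-5−3) + (-2)·(3−(16/9)) + 8·(16/9−(-5))) = ½·(-48 − 22/9 + 488/9) = 17/9, so the P-coordinate is (17/9)/17 = 1/9.
[PSR] = ½·(0·(16/9−3) + 6·(3−0) + 8·(0−(16/9))) = ½·(0 + 18 − 128/9) = 17/9, so the Q-coordinate is 1/9.
[PQS] = ½·(0·(-5−(16/9)) + (-2)·(16/9−0) + 6·(0−(-5))) = ½·(0 − 32/9 + 30) = 119/9, so the R-coordinate is 7/9.
Check: 1/9 + 1/9 + 7/9 = 1.

(1/9, 1/9, 7/9)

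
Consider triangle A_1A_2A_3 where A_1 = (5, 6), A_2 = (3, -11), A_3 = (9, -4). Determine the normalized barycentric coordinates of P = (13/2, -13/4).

(1/4, 1/4, 1/2)

Signed area of the reference triangle: [A_1A_2A_3] = ½·(5·(-11−(-4)) + 3·(-4−6) + 9·(6−(-11))) = ½·(-35 − 30 + 153) = 44.
[PA_2A_3] = ½·((13/2)·(-11−(-4)) + 3·(-4−(-13/4)) + 9·(-13/4−(-11))) = ½·(-91/2 − 9/4 + 279/4) = 11, so the A_1-coordinate is 11/44 = 1/4.
[A_1PA_3] = ½·(5·(-13/4−(-4)) + (13/2)·(-4−6) + 9·(6−(-13/4))) = ½·(15/4 − 65 + 333/4) = 11, so the A_2-coordinate is 1/4.
[A_1A_2P] = ½·(5·(-11−(-13/4)) + 3·(-13/4−6) + (13/2)·(6−(-11))) = ½·(-155/4 − 111/4 + 221/2) = 22, so the A_3-coordinate is 1/2.
Check: 1/4 + 1/4 + 1/2 = 1.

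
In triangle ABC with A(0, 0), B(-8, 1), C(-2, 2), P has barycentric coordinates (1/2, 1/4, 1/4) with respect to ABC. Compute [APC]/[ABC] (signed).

The signed ratio [APC]/[ABC] equals the barycentric coordinate of P at vertex B, which is 1/4.

1/4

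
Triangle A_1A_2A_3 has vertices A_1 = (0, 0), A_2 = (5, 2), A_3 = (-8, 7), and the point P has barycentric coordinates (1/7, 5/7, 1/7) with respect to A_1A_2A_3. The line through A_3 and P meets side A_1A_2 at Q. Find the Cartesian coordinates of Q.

(25/6, 5/3)

Line A_3P meets A_1A_2 where the A_3-coordinate vanishes; zeroing P's A_3-weight and renormalizing leaves A_1, A_2-weights 1/7 : 5/7 → (1/6, 5/6).
So Q = (1/6)·A_1 + (5/6)·A_2 = (25/6, 5/3).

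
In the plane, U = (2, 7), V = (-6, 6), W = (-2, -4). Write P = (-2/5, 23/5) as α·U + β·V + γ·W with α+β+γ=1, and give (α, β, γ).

Signed area of the reference triangle: [UVW] = ½·(2·(6−(-4)) + (-6)·(-4−7) + (-2)·(7−6)) = ½·(20 + 66 − 2) = 42.
[PVW] = ½·((-2/5)·(6−(-4)) + (-6)·(-4−(23/5)) + (-2)·(23/5−6)) = ½·(-4 + 258/5 + 14/5) = 126/5, so the U-coordinate is (126/5)/42 = 3/5.
[UPW] = ½·(2·(23/5−(-4)) + (-2/5)·(-4−7) + (-2)·(7−(23/5))) = ½·(86/5 + 22/5 − 24/5) = 42/5, so the V-coordinate is 1/5.
[UVP] = ½·(2·(6−(23/5)) + (-6)·(23/5−7) + (-2/5)·(7−6)) = ½·(14/5 + 72/5 − 2/5) = 42/5, so the W-coordinate is 1/5.
Check: 3/5 + 1/5 + 1/5 = 1.

(3/5, 1/5, 1/5)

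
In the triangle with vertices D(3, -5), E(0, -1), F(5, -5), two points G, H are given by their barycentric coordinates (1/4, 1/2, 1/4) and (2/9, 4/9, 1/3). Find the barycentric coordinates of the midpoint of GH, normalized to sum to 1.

(17/72, 17/36, 7/24)

Since both coordinate triples sum to 1, the midpoint's barycentrics are the componentwise average.
(1/4+2/9)/2 = 17/72; similarly 17/36 and 7/24.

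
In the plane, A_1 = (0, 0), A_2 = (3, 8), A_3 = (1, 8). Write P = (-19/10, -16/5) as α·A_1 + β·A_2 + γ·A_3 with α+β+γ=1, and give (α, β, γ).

(7/5, -3/4, 7/20)

Signed area of the reference triangle: [A_1A_2A_3] = ½·(0·(8−8) + 3·(8−0) + 1·(0−8)) = ½·(0 + 24 − 8) = 8.
[PA_2A_3] = ½·((-19/10)·(8−8) + 3·(8−(-16/5)) + 1·(-16/5−8)) = ½·(0 + 168/5 − 56/5) = 56/5, so the A_1-coordinate is (56/5)/8 = 7/5.
[A_1PA_3] = ½·(0·(-16/5−8) + (-19/10)·(8−0) + 1·(0−(-16/5))) = ½·(0 − 76/5 + 16/5) = -6, so the A_2-coordinate is -3/4.
[A_1A_2P] = ½·(0·(8−(-16/5)) + 3·(-16/5−0) + (-19/10)·(0−8)) = ½·(0 − 48/5 + 76/5) = 14/5, so the A_3-coordinate is 7/20.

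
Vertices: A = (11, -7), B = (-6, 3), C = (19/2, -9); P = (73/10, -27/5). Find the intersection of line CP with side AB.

Barycentric coordinates of P with respect to ABC: (3/5, 1/5, 1/5).
On side AB the C-coordinate is zero; dropping P's C-weight 1/5 and renormalizing the remaining 3/5 : 1/5 gives weights 3/4, 1/4 on A, B.
Q = (3/4)·(11, -7) + (1/4)·(-6, 3) = (27/4, -9/2).

(27/4, -9/2)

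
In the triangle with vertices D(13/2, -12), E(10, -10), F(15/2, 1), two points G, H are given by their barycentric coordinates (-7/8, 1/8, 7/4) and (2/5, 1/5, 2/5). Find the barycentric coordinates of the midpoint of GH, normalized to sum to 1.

Since both coordinate triples sum to 1, the midpoint's barycentrics are the componentwise average.
(-7/8+2/5)/2 = -19/80; similarly 13/80 and 43/40.

(-19/80, 13/80, 43/40)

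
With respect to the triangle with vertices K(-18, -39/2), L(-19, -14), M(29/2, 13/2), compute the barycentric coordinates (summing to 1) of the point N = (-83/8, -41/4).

Signed area of the reference triangle: [KLM] = ½·((-18)·(-14−(13/2)) + (-19)·(13/2−(-39/2)) + (29/2)·(-39/2−(-14))) = ½·(369 − 494 − 319/4) = -819/8.
[NLM] = ½·((-83/8)·(-14−(13/2)) + (-19)·(13/2−(-41/4)) + (29/2)·(-41/4−(-14))) = ½·(3403/16 − 1273/4 + 435/8) = -819/32, so the K-coordinate is (-819/32)/(-819/8) = 1/4.
[KNM] = ½·((-18)·(-41/4−(13/2)) + (-83/8)·(13/2−(-39/2)) + (29/2)·(-39/2−(-41/4))) = ½·(603/2 − 1079/4 − 1073/8) = -819/16, so the L-coordinate is 1/2.
[KLN] = ½·((-18)·(-14−(-41/4)) + (-19)·(-41/4−(-39/2)) + (-83/8)·(-39/2−(-14))) = ½·(135/2 − 703/4 + 913/16) = -819/32, so the M-coordinate is 1/4.

(1/4, 1/2, 1/4)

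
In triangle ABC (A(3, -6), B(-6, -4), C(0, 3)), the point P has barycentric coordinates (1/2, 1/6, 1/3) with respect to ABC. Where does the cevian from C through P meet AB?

(3/4, -11/2)

Line CP meets AB where the C-coordinate vanishes; zeroing P's C-weight and renormalizing leaves A, B-weights 1/2 : 1/6 → (3/4, 1/4).
So Q = (3/4)·A + (1/4)·B = (3/4, -11/2).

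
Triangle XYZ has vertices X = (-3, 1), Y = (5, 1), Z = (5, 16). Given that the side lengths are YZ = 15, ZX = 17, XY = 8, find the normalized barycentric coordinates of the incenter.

The incenter has barycentric coordinates proportional to the opposite side lengths: (15 : 17 : 8).
Normalizing by 15+17+8 = 40 gives (3/8, 17/40, 1/5).

(3/8, 17/40, 1/5)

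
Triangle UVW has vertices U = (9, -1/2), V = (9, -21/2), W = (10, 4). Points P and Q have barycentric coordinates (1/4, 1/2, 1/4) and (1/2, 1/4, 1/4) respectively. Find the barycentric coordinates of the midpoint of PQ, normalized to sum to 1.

(3/8, 3/8, 1/4)

Since both coordinate triples sum to 1, the midpoint's barycentrics are the componentwise average.
(1/4+1/2)/2 = 3/8; similarly 3/8 and 1/4.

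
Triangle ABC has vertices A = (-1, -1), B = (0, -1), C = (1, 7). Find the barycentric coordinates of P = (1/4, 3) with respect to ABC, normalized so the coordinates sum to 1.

(1/4, 1/4, 1/2)

Signed area of the reference triangle: [ABC] = ½·((-1)·(-1−7) + 0·(7−(-1)) + 1·(-1−(-1))) = ½·(8 + 0 + 0) = 4.
[PBC] = ½·((1/4)·(-1−7) + 0·(7−3) + 1·(3−(-1))) = ½·(-2 + 0 + 4) = 1, so the A-coordinate is 1/4 = 1/4.
[APC] = ½·((-1)·(3−7) + (1/4)·(7−(-1)) + 1·(-1−3)) = ½·(4 + 2 − 4) = 1, so the B-coordinate is 1/4.
[ABP] = ½·((-1)·(-1−3) + 0·(3−(-1)) + (1/4)·(-1−(-1))) = ½·(4 + 0 + 0) = 2, so the C-coordinate is 1/2.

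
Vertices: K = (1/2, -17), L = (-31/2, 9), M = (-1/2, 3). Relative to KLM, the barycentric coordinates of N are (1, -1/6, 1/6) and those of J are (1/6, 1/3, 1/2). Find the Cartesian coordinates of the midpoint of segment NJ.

Barycentric coordinates of the midpoint are the average: (7/12, 1/12, 1/3).
Converting: (7/12)·K + (1/12)·L + (1/3)·M = (-7/6, -49/6).

(-7/6, -49/6)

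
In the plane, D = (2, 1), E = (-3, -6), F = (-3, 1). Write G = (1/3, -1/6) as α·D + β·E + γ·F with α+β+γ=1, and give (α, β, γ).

Signed area of the reference triangle: [DEF] = ½·(2·(-6−1) + (-3)·(1−1) + (-3)·(1−(-6))) = ½·(-14 + 0 − 21) = -35/2.
[GEF] = ½·((1/3)·(-6−1) + (-3)·(1−(-1/6)) + (-3)·(-1/6−(-6))) = ½·(-7/3 − 7/2 − 35/2) = -35/3, so the D-coordinate is (-35/3)/(-35/2) = 2/3.
[DGF] = ½·(2·(-1/6−1) + (1/3)·(1−1) + (-3)·(1−(-1/6))) = ½·(-7/3 + 0 − 7/2) = -35/12, so the E-coordinate is 1/6.
[DEG] = ½·(2·(-6−(-1/6)) + (-3)·(-1/6−1) + (1/3)·(1−(-6))) = ½·(-35/3 + 7/2 + 7/3) = -35/12, so the F-coordinate is 1/6.

(2/3, 1/6, 1/6)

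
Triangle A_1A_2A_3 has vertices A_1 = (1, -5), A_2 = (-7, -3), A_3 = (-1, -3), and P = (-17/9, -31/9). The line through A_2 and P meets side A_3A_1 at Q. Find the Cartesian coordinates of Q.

Barycentric coordinates of P with respect to A_1A_2A_3: (2/9, 2/9, 5/9).
On side A_3A_1 the A_2-coordinate is zero; dropping P's A_2-weight 2/9 and renormalizing the remaining 5/9 : 2/9 gives weights 5/7, 2/7 on A_3, A_1.
Q = (5/7)·(-1, -3) + (2/7)·(1, -5) = (-3/7, -25/7).

(-3/7, -25/7)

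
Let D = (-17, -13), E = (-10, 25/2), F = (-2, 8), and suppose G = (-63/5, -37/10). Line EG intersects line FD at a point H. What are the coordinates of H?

Barycentric coordinates of G with respect to DEF: (3/5, 1/5, 1/5).
On side FD the E-coordinate is zero; dropping G's E-weight 1/5 and renormalizing the remaining 1/5 : 3/5 gives weights 1/4, 3/4 on F, D.
H = (1/4)·(-2, 8) + (3/4)·(-17, -13) = (-53/4, -31/4).

(-53/4, -31/4)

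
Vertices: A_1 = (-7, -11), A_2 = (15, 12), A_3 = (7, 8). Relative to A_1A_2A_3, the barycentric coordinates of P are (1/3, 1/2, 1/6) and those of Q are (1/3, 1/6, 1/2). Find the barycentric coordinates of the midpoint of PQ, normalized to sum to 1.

Since both coordinate triples sum to 1, the midpoint's barycentrics are the componentwise average.
(1/3+1/3)/2 = 1/3; similarly 1/3 and 1/3.

(1/3, 1/3, 1/3)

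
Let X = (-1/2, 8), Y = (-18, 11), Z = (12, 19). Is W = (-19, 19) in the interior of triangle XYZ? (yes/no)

Barycentric coordinates of W: (-124/115, 341/230, 137/230).
The three coordinates are negative, positive, positive; a point is interior exactly when all three are positive.

no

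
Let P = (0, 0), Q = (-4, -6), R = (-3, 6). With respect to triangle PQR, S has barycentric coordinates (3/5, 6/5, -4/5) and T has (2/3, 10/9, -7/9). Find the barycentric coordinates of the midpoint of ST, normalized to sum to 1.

Since both coordinate triples sum to 1, the midpoint's barycentrics are the componentwise average.
(3/5+2/3)/2 = 19/30; similarly 52/45 and -71/90.

(19/30, 52/45, -71/90)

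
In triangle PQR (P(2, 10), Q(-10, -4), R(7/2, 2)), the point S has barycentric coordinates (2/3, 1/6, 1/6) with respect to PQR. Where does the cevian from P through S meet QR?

(-13/4, -1)

Line PS meets QR where the P-coordinate vanishes; zeroing S's P-weight and renormalizing leaves Q, R-weights 1/6 : 1/6 → (1/2, 1/2).
So T = (1/2)·Q + (1/2)·R = (-13/4, -1).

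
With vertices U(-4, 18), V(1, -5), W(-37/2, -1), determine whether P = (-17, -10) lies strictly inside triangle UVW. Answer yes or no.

no

Barycentric coordinates of P: (-339/857, 318/857, 878/857).
The three coordinates are negative, positive, positive; a point is interior exactly when all three are positive.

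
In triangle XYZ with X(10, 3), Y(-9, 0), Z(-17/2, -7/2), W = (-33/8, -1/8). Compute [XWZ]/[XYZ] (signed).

[XYZ] = ½·(10·(0−(-7/2)) + (-9)·(-7/2−3) + (-17/2)·(3−0)) = ½·(35 + 117/2 − 51/2) = 34.
[XWZ] = ½·(10·(-1/8−(-7/2)) + (-33/8)·(-7/2−3) + (-17/2)·(3−(-1/8))) = ½·(135/4 + 429/16 − 425/16) = 17, so the ratio is 17/34 = 1/2.

1/2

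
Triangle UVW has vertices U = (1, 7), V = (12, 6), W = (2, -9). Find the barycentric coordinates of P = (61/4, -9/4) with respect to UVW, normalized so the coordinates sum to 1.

Signed area of the reference triangle: [UVW] = ½·(1·(6−(-9)) + 12·(-9−7) + 2·(7−6)) = ½·(15 − 192 + 2) = -175/2.
[PVW] = ½·((61/4)·(6−(-9)) + 12·(-9−(-9/4)) + 2·(-9/4−6)) = ½·(915/4 − 81 − 33/2) = 525/8, so the U-coordinate is (525/8)/(-175/2) = -3/4.
[UPW] = ½·(1·(-9/4−(-9)) + (61/4)·(-9−7) + 2·(7−(-9/4))) = ½·(27/4 − 244 + 37/2) = -875/8, so the V-coordinate is 5/4.
[UVP] = ½·(1·(6−(-9/4)) + 12·(-9/4−7) + (61/4)·(7−6)) = ½·(33/4 − 111 + 61/4) = -175/4, so the W-coordinate is 1/2.
Check: -3/4 + 5/4 + 1/2 = 1.

(-3/4, 5/4, 1/2)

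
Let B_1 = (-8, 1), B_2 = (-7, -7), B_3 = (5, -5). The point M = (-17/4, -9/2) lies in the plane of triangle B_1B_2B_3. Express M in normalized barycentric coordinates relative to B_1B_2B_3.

(1/4, 1/2, 1/4)

Signed area of the reference triangle: [B_1B_2B_3] = ½·((-8)·(-7−(-5)) + (-7)·(-5−1) + 5·(1−(-7))) = ½·(16 + 42 + 40) = 49.
[MB_2B_3] = ½·((-17/4)·(-7−(-5)) + (-7)·(-5−(-9/2)) + 5·(-9/2−(-7))) = ½·(17/2 + 7/2 + 25/2) = 49/4, so the B_1-coordinate is (49/4)/49 = 1/4.
[B_1MB_3] = ½·((-8)·(-9/2−(-5)) + (-17/4)·(-5−1) + 5·(1−(-9/2))) = ½·(-4 + 51/2 + 55/2) = 49/2, so the B_2-coordinate is 1/2.
[B_1B_2M] = ½·((-8)·(-7−(-9/2)) + (-7)·(-9/2−1) + (-17/4)·(1−(-7))) = ½·(20 + 77/2 − 34) = 49/4, so the B_3-coordinate is 1/4.
Check: 1/4 + 1/2 + 1/4 = 1.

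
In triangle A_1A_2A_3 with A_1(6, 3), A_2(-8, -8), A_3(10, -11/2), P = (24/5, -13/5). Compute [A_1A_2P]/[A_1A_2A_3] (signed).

[A_1A_2A_3] = ½·(6·(-8−(-11/2)) + (-8)·(-11/2−3) + 10·(3−(-8))) = ½·(-15 + 68 + 110) = 163/2.
[A_1A_2P] = ½·(6·(-8−(-13/5)) + (-8)·(-13/5−3) + (24/5)·(3−(-8))) = ½·(-162/5 + 224/5 + 264/5) = 163/5, so the ratio is (163/5)/(163/2) = 2/5.

2/5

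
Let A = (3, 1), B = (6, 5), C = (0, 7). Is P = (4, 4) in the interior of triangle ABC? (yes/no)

yes

Barycentric coordinates of P: (1/3, 1/2, 1/6).
The three coordinates are positive, positive, positive; a point is interior exactly when all three are positive.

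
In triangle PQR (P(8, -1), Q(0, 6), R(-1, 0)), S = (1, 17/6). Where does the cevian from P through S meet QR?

(-2/5, 18/5)

Barycentric coordinates of S with respect to PQR: (1/6, 1/2, 1/3).
On side QR the P-coordinate is zero; dropping S's P-weight 1/6 and renormalizing the remaining 1/2 : 1/3 gives weights 3/5, 2/5 on Q, R.
T = (3/5)·(0, 6) + (2/5)·(-1, 0) = (-2/5, 18/5).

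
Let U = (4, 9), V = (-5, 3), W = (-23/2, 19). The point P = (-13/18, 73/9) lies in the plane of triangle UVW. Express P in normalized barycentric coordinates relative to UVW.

Signed area of the reference triangle: [UVW] = ½·(4·(3−19) + (-5)·(19−9) + (-23/2)·(9−3)) = ½·(-64 − 50 − 69) = -183/2.
[PVW] = ½·((-13/18)·(3−19) + (-5)·(19−(73/9)) + (-23/2)·(73/9−3)) = ½·(104/9 − 490/9 − 529/9) = -305/6, so the U-coordinate is (-305/6)/(-183/2) = 5/9.
[UPW] = ½·(4·(73/9−19) + (-13/18)·(19−9) + (-23/2)·(9−(73/9))) = ½·(-392/9 − 65/9 − 92/9) = -61/2, so the V-coordinate is 1/3.
[UVP] = ½·(4·(3−(73/9)) + (-5)·(73/9−9) + (-13/18)·(9−3)) = ½·(-184/9 + 40/9 − 13/3) = -61/6, so the W-coordinate is 1/9.
Check: 5/9 + 1/3 + 1/9 = 1.

(5/9, 1/3, 1/9)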